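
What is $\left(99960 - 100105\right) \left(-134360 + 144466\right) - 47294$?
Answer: $-1512664$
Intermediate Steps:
$\left(99960 - 100105\right) \left(-134360 + 144466\right) - 47294 = \left(-145\right) 10106 - 47294 = -1465370 - 47294 = -1512664$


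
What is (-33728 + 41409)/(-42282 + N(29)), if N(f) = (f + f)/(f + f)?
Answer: -7681/42281 ≈ -0.18167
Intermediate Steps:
N(f) = 1 (N(f) = (2*f)/((2*f)) = (2*f)*(1/(2*f)) = 1)
(-33728 + 41409)/(-42282 + N(29)) = (-33728 + 41409)/(-42282 + 1) = 7681/(-42281) = 7681*(-1/42281) = -7681/42281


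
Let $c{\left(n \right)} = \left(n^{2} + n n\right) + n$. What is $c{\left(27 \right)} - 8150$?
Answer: $-6665$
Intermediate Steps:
$c{\left(n \right)} = n + 2 n^{2}$ ($c{\left(n \right)} = \left(n^{2} + n^{2}\right) + n = 2 n^{2} + n = n + 2 n^{2}$)
$c{\left(27 \right)} - 8150 = 27 \left(1 + 2 \cdot 27\right) - 8150 = 27 \left(1 + 54\right) - 8150 = 27 \cdot 55 - 8150 = 1485 - 8150 = -6665$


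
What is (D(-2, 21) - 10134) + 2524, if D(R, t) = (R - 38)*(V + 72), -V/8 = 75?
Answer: 13510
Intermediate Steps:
V = -600 (V = -8*75 = -600)
D(R, t) = 20064 - 528*R (D(R, t) = (R - 38)*(-600 + 72) = (-38 + R)*(-528) = 20064 - 528*R)
(D(-2, 21) - 10134) + 2524 = ((20064 - 528*(-2)) - 10134) + 2524 = ((20064 + 1056) - 10134) + 2524 = (21120 - 10134) + 2524 = 10986 + 2524 = 13510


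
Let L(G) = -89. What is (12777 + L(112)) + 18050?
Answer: 30738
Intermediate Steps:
(12777 + L(112)) + 18050 = (12777 - 89) + 18050 = 12688 + 18050 = 30738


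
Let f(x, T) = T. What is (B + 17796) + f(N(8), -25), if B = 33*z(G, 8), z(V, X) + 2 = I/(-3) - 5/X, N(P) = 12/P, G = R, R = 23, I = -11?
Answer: 142443/8 ≈ 17805.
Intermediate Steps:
G = 23
z(V, X) = 5/3 - 5/X (z(V, X) = -2 + (-11/(-3) - 5/X) = -2 + (-11*(-⅓) - 5/X) = -2 + (11/3 - 5/X) = 5/3 - 5/X)
B = 275/8 (B = 33*(5/3 - 5/8) = 33*(25/24) = 275/8 ≈ 34.375)
(B + 17796) + f(N(8), -25) = (275/8 + 17796) - 25 = 142643/8 - 25 = 142443/8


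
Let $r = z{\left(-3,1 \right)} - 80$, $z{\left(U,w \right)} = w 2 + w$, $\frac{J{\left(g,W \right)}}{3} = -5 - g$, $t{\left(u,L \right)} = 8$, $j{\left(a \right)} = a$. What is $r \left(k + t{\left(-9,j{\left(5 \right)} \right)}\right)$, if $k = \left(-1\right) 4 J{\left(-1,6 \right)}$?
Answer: $-4312$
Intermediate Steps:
$J{\left(g,W \right)} = -15 - 3 g$ ($J{\left(g,W \right)} = 3 \left(-5 - g\right) = -15 - 3 g$)
$z{\left(U,w \right)} = 3 w$ ($z{\left(U,w \right)} = 2 w + w = 3 w$)
$k = 48$ ($k = \left(-1\right) 4 \left(-15 - -3\right) = - 4 \left(-15 + 3\right) = \left(-4\right) \left(-12\right) = 48$)
$r = -77$ ($r = 3 \cdot 1 - 80 = 3 - 80 = -77$)
$r \left(k + t{\left(-9,j{\left(5 \right)} \right)}\right) = - 77 \left(48 + 8\right) = \left(-77\right) 56 = -4312$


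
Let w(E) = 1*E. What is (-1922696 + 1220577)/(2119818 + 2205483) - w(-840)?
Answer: 3632550721/4325301 ≈ 839.84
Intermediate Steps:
w(E) = E
(-1922696 + 1220577)/(2119818 + 2205483) - w(-840) = (-1922696 + 1220577)/(2119818 + 2205483) - 1*(-840) = -702119/4325301 + 840 = 3632550721/4325301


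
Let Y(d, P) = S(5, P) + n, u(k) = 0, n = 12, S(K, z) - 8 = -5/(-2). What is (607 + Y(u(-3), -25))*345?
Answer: 434355/2 ≈ 2.1718e+5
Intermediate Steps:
S(K, z) = 21/2 (S(K, z) = 8 - 5/(-2) = 8 - 5*(-½) = 8 + 5/2 = 21/2)
Y(d, P) = 45/2 (Y(d, P) = 21/2 + 12 = 45/2)
(607 + Y(u(-3), -25))*345 = (607 + 45/2)*345 = (1259/2)*345 = 434355/2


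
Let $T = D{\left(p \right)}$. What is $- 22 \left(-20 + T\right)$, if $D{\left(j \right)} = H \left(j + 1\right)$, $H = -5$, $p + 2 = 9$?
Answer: $1320$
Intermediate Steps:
$p = 7$ ($p = -2 + 9 = 7$)
$D{\left(j \right)} = -5 - 5 j$ ($D{\left(j \right)} = - 5 \left(j + 1\right) = - 5 \left(1 + j\right) = -5 - 5 j$)
$T = -40$ ($T = -5 - 35 = -40$)
$- 22 \left(-20 + T\right) = - 22 \left(-20 - 40\right) = \left(-22\right) \left(-60\right) = 1320$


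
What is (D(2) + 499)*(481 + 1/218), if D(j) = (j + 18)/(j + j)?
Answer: 26424468/109 ≈ 2.4243e+5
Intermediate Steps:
D(j) = (18 + j)/(2*j) (D(j) = (18 + j)/((2*j)) = (18 + j)*(1/(2*j)) = (18 + j)/(2*j))
(D(2) + 499)*(481 + 1/218) = ((½)*(18 + 2)/2 + 499)*(481 + 1/218) = ((½)*(½)*20 + 499)*(481 + 1/218) = (5 + 499)*(104859/218) = 504*(104859/218) = 26424468/109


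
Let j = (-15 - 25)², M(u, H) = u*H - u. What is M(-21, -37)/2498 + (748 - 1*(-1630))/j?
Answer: 1804261/999200 ≈ 1.8057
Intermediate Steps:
M(u, H) = -u + H*u (M(u, H) = H*u - u = -u + H*u)
j = 1600 (j = (-40)² = 1600)
M(-21, -37)/2498 + (748 - 1*(-1630))/j = -21*(-1 - 37)/2498 + (748 - 1*(-1630))/1600 = -21*(-38)*(1/2498) + (748 + 1630)*(1/1600) = 798*(1/2498) + 2378*(1/1600) = 399/1249 + 1189/800 = 1804261/999200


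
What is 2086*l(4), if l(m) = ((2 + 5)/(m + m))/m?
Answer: 7301/16 ≈ 456.31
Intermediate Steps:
l(m) = 7/(2*m²) (l(m) = (7/((2*m)))/m = (7*(1/(2*m)))/m = (7/(2*m))/m = 7/(2*m²))
2086*l(4) = 2086*((7/2)/4²) = 2086*((7/2)*(1/16)) = 2086*(7/32) = 7301/16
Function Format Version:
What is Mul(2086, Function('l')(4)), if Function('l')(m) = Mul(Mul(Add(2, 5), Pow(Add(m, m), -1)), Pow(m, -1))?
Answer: Rational(7301, 16) ≈ 456.31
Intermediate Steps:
Function('l')(m) = Mul(Rational(7, 2), Pow(m, -2)) (Function('l')(m) = Mul(Mul(7, Pow(Mul(2, m), -1)), Pow(m, -1)) = Mul(Mul(7, Mul(Rational(1, 2), Pow(m, -1))), Pow(m, -1)) = Mul(Mul(Rational(7, 2), Pow(m, -1)), Pow(m, -1)) = Mul(Rational(7, 2), Pow(m, -2)))
Mul(2086, Function('l')(4)) = Mul(2086, Mul(Rational(7, 2), Pow(4, -2))) = Mul(2086, Mul(Rational(7, 2), Rational(1, 16))) = Mul(2086, Rational(7, 32)) = Rational(7301, 16)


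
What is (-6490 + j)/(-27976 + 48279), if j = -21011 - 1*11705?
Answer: -39206/20303 ≈ -1.9310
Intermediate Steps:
j = -32716 (j = -21011 - 11705 = -32716)
(-6490 + j)/(-27976 + 48279) = (-6490 - 32716)/(-27976 + 48279) = -39206/20303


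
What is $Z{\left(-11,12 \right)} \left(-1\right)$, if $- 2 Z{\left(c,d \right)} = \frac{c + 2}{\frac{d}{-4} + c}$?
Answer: $\frac{9}{28} \approx 0.32143$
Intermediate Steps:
$Z{\left(c,d \right)} = - \frac{2 + c}{2 \left(c - \frac{d}{4}\right)}$ ($Z{\left(c,d \right)} = - \frac{\left(c + 2\right) \frac{1}{\frac{d}{-4} + c}}{2} = - \frac{\left(2 + c\right) \frac{1}{d \left(- \frac{1}{4}\right) + c}}{2} = - \frac{\left(2 + c\right) \frac{1}{- \frac{d}{4} + c}}{2} = - \frac{\left(2 + c\right) \frac{1}{c - \frac{d}{4}}}{2} = - \frac{\frac{1}{c - \frac{d}{4}} \left(2 + c\right)}{2} = - \frac{2 + c}{2 \left(c - \frac{d}{4}\right)}$)
$Z{\left(-11,12 \right)} \left(-1\right) = \frac{2 \left(-2 - -11\right)}{\left(-1\right) 12 + 4 \left(-11\right)} \left(-1\right) = \frac{2 \left(-2 + 11\right)}{-12 - 44} \left(-1\right) = 2 \frac{1}{-56} \cdot 9 \left(-1\right) = 2 \left(- \frac{1}{56}\right) 9 \left(-1\right) = \left(- \frac{9}{28}\right) \left(-1\right) = \frac{9}{28}$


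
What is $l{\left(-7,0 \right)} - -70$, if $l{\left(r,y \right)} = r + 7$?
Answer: $70$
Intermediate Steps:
$l{\left(r,y \right)} = 7 + r$
$l{\left(-7,0 \right)} - -70 = \left(7 - 7\right) - -70 = 0 + 70 = 70$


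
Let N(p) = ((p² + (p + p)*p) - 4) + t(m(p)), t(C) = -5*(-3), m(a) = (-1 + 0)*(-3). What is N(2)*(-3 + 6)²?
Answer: 207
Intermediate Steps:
m(a) = 3 (m(a) = -1*(-3) = 3)
t(C) = 15
N(p) = 11 + 3*p² (N(p) = ((p² + (p + p)*p) - 4) + 15 = ((p² + (2*p)*p) - 4) + 15 = ((p² + 2*p²) - 4) + 15 = (3*p² - 4) + 15 = (-4 + 3*p²) + 15 = 11 + 3*p²)
N(2)*(-3 + 6)² = (11 + 3*2²)*(-3 + 6)² = (11 + 3*4)*3² = (11 + 12)*9 = 23*9 = 207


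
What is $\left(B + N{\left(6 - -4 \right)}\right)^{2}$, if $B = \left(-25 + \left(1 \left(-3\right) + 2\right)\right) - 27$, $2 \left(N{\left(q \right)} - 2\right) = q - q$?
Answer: $2601$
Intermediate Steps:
$N{\left(q \right)} = 2$ ($N{\left(q \right)} = 2 + \frac{q - q}{2} = 2 + \frac{1}{2} \cdot 0 = 2 + 0 = 2$)
$B = -53$ ($B = \left(-25 + \left(-3 + 2\right)\right) - 27 = \left(-25 - 1\right) - 27 = -26 - 27 = -53$)
$\left(B + N{\left(6 - -4 \right)}\right)^{2} = \left(-53 + 2\right)^{2} = \left(-51\right)^{2} = 2601$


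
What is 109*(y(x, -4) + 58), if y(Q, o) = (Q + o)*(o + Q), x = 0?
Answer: 8066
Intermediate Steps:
y(Q, o) = (Q + o)**2 (y(Q, o) = (Q + o)*(Q + o) = (Q + o)**2)
109*(y(x, -4) + 58) = 109*((0 - 4)**2 + 58) = 109*((-4)**2 + 58) = 109*(16 + 58) = 109*74 = 8066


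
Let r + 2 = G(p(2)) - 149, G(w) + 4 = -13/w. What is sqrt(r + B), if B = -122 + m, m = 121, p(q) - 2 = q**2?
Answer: I*sqrt(5694)/6 ≈ 12.576*I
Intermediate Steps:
p(q) = 2 + q**2
G(w) = -4 - 13/w
r = -943/6 (r = -2 + ((-4 - 13/(2 + 2**2)) - 149) = -2 + ((-4 - 13/(2 + 4)) - 149) = -2 + ((-4 - 13/6) - 149) = -2 + (-37/6 - 149) = -2 - 931/6 = -943/6 ≈ -157.17)
B = -1 (B = -122 + 121 = -1)
sqrt(r + B) = sqrt(-943/6 - 1) = sqrt(-949/6) = I*sqrt(5694)/6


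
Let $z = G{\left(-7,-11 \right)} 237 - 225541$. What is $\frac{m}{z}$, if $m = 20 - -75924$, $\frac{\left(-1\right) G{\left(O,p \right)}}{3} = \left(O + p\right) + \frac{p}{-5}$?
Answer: $- \frac{47465}{133942} \approx -0.35437$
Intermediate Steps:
$G{\left(O,p \right)} = - 3 O - \frac{12 p}{5}$ ($G{\left(O,p \right)} = - 3 \left(\left(O + p\right) + \frac{p}{-5}\right) = - 3 \left(\left(O + p\right) + p \left(- \frac{1}{5}\right)\right) = - 3 \left(\left(O + p\right) - \frac{p}{5}\right) = - 3 \left(O + \frac{4 p}{5}\right) = - 3 O - \frac{12 p}{5}$)
$m = 75944$ ($m = 20 + 75924 = 75944$)
$z = - \frac{1071536}{5}$ ($z = \left(\left(-3\right) \left(-7\right) - - \frac{132}{5}\right) 237 - 225541 = \left(21 + \frac{132}{5}\right) 237 - 225541 = \frac{237}{5} \cdot 237 - 225541 = \frac{56169}{5} - 225541 = - \frac{1071536}{5} \approx -2.1431 \cdot 10^{5}$)
$\frac{m}{z} = \frac{75944}{- \frac{1071536}{5}} = 75944 \left(- \frac{5}{1071536}\right) = - \frac{47465}{133942}$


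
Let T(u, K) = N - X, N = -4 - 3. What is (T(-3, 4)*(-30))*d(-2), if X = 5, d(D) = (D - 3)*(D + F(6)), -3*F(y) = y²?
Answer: 25200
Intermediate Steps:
F(y) = -y²/3
N = -7
d(D) = (-12 + D)*(-3 + D) (d(D) = (D - 3)*(D - ⅓*6²) = (-3 + D)*(D - ⅓*36) = (-3 + D)*(D - 12) = (-3 + D)*(-12 + D) = (-12 + D)*(-3 + D))
T(u, K) = -12 (T(u, K) = -7 - 1*5 = -7 - 5 = -12)
(T(-3, 4)*(-30))*d(-2) = (-12*(-30))*(36 + (-2)² - 15*(-2)) = 360*(36 + 4 + 30) = 360*70 = 25200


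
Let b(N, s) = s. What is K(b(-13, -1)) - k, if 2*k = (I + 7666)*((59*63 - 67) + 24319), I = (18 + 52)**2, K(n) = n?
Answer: -175729228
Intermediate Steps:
I = 4900 (I = 70**2 = 4900)
k = 175729227 (k = ((4900 + 7666)*((59*63 - 67) + 24319))/2 = (12566*((3717 - 67) + 24319))/2 = (12566*(3650 + 24319))/2 = (12566*27969)/2 = (1/2)*351458454 = 175729227)
K(b(-13, -1)) - k = -1 - 1*175729227 = -1 - 175729227 = -175729228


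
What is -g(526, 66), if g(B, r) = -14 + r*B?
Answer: -34702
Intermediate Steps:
g(B, r) = -14 + B*r
-g(526, 66) = -(-14 + 526*66) = -(-14 + 34716) = -1*34702 = -34702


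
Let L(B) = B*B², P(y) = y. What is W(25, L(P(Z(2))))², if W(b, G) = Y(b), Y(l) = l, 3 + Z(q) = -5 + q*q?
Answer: 625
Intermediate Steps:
Z(q) = -8 + q² (Z(q) = -3 + (-5 + q*q) = -3 + (-5 + q²) = -8 + q²)
L(B) = B³
W(b, G) = b
W(25, L(P(Z(2))))² = 25² = 625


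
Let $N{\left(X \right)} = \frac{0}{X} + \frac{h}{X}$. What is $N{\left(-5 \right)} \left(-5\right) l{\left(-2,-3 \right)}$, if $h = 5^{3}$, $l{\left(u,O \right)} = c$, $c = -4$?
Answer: $-500$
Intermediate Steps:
$l{\left(u,O \right)} = -4$
$h = 125$
$N{\left(X \right)} = \frac{125}{X}$ ($N{\left(X \right)} = \frac{0}{X} + \frac{125}{X} = 0 + \frac{125}{X} = \frac{125}{X}$)
$N{\left(-5 \right)} \left(-5\right) l{\left(-2,-3 \right)} = \frac{125}{-5} \left(-5\right) \left(-4\right) = 125 \left(- \frac{1}{5}\right) \left(-5\right) \left(-4\right) = \left(-25\right) \left(-5\right) \left(-4\right) = 125 \left(-4\right) = -500$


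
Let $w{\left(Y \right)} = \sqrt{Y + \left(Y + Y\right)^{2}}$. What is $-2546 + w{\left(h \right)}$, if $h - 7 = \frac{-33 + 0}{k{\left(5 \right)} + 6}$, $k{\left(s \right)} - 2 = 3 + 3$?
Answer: $-2546 + \frac{\sqrt{17810}}{14} \approx -2536.5$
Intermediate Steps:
$k{\left(s \right)} = 8$ ($k{\left(s \right)} = 2 + \left(3 + 3\right) = 2 + 6 = 8$)
$h = \frac{65}{14}$ ($h = 7 + \frac{-33 + 0}{8 + 6} = 7 - \frac{33}{14} = \frac{65}{14} \approx 4.6429$)
$w{\left(Y \right)} = \sqrt{Y + 4 Y^{2}}$ ($w{\left(Y \right)} = \sqrt{Y + \left(2 Y\right)^{2}} = \sqrt{Y + 4 Y^{2}}$)
$-2546 + w{\left(h \right)} = -2546 + \sqrt{\frac{65 \left(1 + 4 \cdot \frac{65}{14}\right)}{14}} = -2546 + \sqrt{\frac{65 \left(1 + \frac{130}{7}\right)}{14}} = -2546 + \sqrt{\frac{65}{14} \cdot \frac{137}{7}} = -2546 + \sqrt{\frac{8905}{98}} = -2546 + \frac{\sqrt{17810}}{14}$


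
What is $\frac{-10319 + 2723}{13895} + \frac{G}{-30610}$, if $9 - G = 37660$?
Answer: $\frac{58129417}{85065190} \approx 0.68335$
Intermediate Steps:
$G = -37651$ ($G = 9 - 37660 = -37651$)
$\frac{-10319 + 2723}{13895} + \frac{G}{-30610} = \frac{-10319 + 2723}{13895} - \frac{37651}{-30610} = \left(-7596\right) \frac{1}{13895} - - \frac{37651}{30610} = - \frac{7596}{13895} + \frac{37651}{30610} = \frac{58129417}{85065190}$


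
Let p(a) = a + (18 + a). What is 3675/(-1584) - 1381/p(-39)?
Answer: 18213/880 ≈ 20.697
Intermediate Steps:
p(a) = 18 + 2*a
3675/(-1584) - 1381/p(-39) = 3675/(-1584) - 1381/(18 + 2*(-39)) = 3675*(-1/1584) - 1381/(18 - 78) = -1225/528 - 1381/(-60) = -1225/528 - 1381*(-1/60) = -1225/528 + 1381/60 = 18213/880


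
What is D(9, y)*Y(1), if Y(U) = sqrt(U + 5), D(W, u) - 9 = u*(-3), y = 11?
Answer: -24*sqrt(6) ≈ -58.788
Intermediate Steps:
D(W, u) = 9 - 3*u (D(W, u) = 9 + u*(-3) = 9 - 3*u)
Y(U) = sqrt(5 + U)
D(9, y)*Y(1) = (9 - 3*11)*sqrt(5 + 1) = (9 - 33)*sqrt(6) = -24*sqrt(6)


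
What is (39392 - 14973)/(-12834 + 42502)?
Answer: 24419/29668 ≈ 0.82308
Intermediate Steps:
(39392 - 14973)/(-12834 + 42502) = 24419/29668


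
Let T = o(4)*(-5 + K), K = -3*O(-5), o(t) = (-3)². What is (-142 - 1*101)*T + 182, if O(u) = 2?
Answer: 24239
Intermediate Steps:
o(t) = 9
K = -6 (K = -3*2 = -6)
T = -99 (T = 9*(-5 - 6) = 9*(-11) = -99)
(-142 - 1*101)*T + 182 = (-142 - 1*101)*(-99) + 182 = (-142 - 101)*(-99) + 182 = -243*(-99) + 182 = 24057 + 182 = 24239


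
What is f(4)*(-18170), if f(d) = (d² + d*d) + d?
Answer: -654120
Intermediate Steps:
f(d) = d + 2*d² (f(d) = (d² + d²) + d = 2*d² + d = d + 2*d²)
f(4)*(-18170) = (4*(1 + 2*4))*(-18170) = (4*(1 + 8))*(-18170) = (4*9)*(-18170) = 36*(-18170) = -654120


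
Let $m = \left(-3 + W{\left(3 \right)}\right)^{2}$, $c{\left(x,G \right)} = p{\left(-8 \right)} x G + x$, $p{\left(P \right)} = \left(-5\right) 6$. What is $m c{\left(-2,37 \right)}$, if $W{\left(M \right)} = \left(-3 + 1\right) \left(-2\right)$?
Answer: $2218$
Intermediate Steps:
$W{\left(M \right)} = 4$ ($W{\left(M \right)} = \left(-2\right) \left(-2\right) = 4$)
$p{\left(P \right)} = -30$
$c{\left(x,G \right)} = x - 30 G x$ ($c{\left(x,G \right)} = - 30 x G + x = - 30 G x + x = x - 30 G x$)
$m = 1$ ($m = \left(-3 + 4\right)^{2} = 1^{2} = 1$)
$m c{\left(-2,37 \right)} = 1 \left(- 2 \left(1 - 1110\right)\right) = 1 \left(\left(-2\right) \left(-1109\right)\right) = 1 \cdot 2218 = 2218$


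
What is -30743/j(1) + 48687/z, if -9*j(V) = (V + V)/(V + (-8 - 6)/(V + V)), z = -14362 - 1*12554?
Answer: -7447323521/8972 ≈ -8.3006e+5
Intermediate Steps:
z = -26916 (z = -14362 - 12554 = -26916)
j(V) = -2*V/(9*(V - 7/V)) (j(V) = -(V + V)/(9*(V + (-8 - 6)/(V + V))) = -2*V/(9*(V - 14*1/(2*V))) = -2*V/(9*(V - 7/V)))
-30743/j(1) + 48687/z = -30743/((-2*1²/(-63 + 9*1²))) + 48687/(-26916) = -30743/((-2*1/(-63 + 9*1))) + 48687*(-1/26916) = -30743/((-2*1/(-63 + 9))) - 16229/8972 = -30743/((-2*1/(-54))) - 16229/8972 = -30743/((-2*1*(-1/54))) - 16229/8972 = -30743/1/27 - 16229/8972 = -30743*27 - 16229/8972 = -830061 - 16229/8972 = -7447323521/8972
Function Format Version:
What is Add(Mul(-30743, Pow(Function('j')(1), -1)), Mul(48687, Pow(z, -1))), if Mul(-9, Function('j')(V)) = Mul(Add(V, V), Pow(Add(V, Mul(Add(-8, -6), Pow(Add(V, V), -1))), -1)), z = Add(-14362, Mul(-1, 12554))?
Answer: Rational(-7447323521, 8972) ≈ -8.3006e+5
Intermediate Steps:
z = -26916 (z = Add(-14362, -12554) = -26916)
Function('j')(V) = Mul(Rational(-2, 9), V, Pow(Add(V, Mul(-7, Pow(V, -1))), -1)) (Function('j')(V) = Mul(Rational(-1, 9), Mul(Add(V, V), Pow(Add(V, Mul(Add(-8, -6), Pow(Add(V, V), -1))), -1))) = Mul(Rational(-1, 9), Mul(Mul(2, V), Pow(Add(V, Mul(-14, Pow(Mul(2, V), -1))), -1))) = Mul(Rational(-1, 9), Mul(Mul(2, V), Pow(Add(V, Mul(-14, Mul(Rational(1, 2), Pow(V, -1)))), -1))) = Mul(Rational(-1, 9), Mul(Mul(2, V), Pow(Add(V, Mul(-7, Pow(V, -1))), -1))) = Mul(Rational(-1, 9), Mul(2, V, Pow(Add(V, Mul(-7, Pow(V, -1))), -1))) = Mul(Rational(-2, 9), V, Pow(Add(V, Mul(-7, Pow(V, -1))), -1)))
Add(Mul(-30743, Pow(Function('j')(1), -1)), Mul(48687, Pow(z, -1))) = Add(Mul(-30743, Pow(Mul(-2, Pow(1, 2), Pow(Add(-63, Mul(9, Pow(1, 2))), -1)), -1)), Mul(48687, Pow(-26916, -1))) = Add(Mul(-30743, Pow(Mul(-2, 1, Pow(Add(-63, Mul(9, 1)), -1)), -1)), Mul(48687, Rational(-1, 26916))) = Add(Mul(-30743, Pow(Mul(-2, 1, Pow(Add(-63, 9), -1)), -1)), Rational(-16229, 8972)) = Add(Mul(-30743, Pow(Mul(-2, 1, Pow(-54, -1)), -1)), Rational(-16229, 8972)) = Add(Mul(-30743, Pow(Mul(-2, 1, Rational(-1, 54)), -1)), Rational(-16229, 8972)) = Add(Mul(-30743, Pow(Rational(1, 27), -1)), Rational(-16229, 8972)) = Add(Mul(-30743, 27), Rational(-16229, 8972)) = Add(-830061, Rational(-16229, 8972)) = Rational(-7447323521, 8972)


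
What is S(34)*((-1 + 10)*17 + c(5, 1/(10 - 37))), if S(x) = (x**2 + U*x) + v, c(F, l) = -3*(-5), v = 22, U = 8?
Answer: 243600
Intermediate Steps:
c(F, l) = 15
S(x) = 22 + x**2 + 8*x (S(x) = (x**2 + 8*x) + 22 = 22 + x**2 + 8*x)
S(34)*((-1 + 10)*17 + c(5, 1/(10 - 37))) = (22 + 34**2 + 8*34)*((-1 + 10)*17 + 15) = (22 + 1156 + 272)*(9*17 + 15) = 1450*(153 + 15) = 1450*168 = 243600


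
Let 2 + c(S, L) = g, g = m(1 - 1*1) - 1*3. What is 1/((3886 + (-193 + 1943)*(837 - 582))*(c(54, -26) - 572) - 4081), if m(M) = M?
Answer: -1/259732553 ≈ -3.8501e-9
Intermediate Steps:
g = -3 (g = (1 - 1*1) - 1*3 = (1 - 1) - 3 = 0 - 3 = -3)
c(S, L) = -5 (c(S, L) = -2 - 3 = -5)
1/((3886 + (-193 + 1943)*(837 - 582))*(c(54, -26) - 572) - 4081) = 1/((3886 + (-193 + 1943)*(837 - 582))*(-5 - 572) - 4081) = 1/((3886 + 1750*255)*(-577) - 4081) = 1/((3886 + 446250)*(-577) - 4081) = 1/(450136*(-577) - 4081) = 1/(-259728472 - 4081) = 1/(-259732553) = -1/259732553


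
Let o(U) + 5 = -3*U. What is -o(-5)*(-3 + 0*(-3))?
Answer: 30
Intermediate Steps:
o(U) = -5 - 3*U
-o(-5)*(-3 + 0*(-3)) = -(-5 - 3*(-5))*(-3 + 0*(-3)) = -(-5 + 15)*(-3 + 0) = -10*(-3) = -1*(-30) = 30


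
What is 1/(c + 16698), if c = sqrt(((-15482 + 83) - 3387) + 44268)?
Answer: 2783/46466287 - sqrt(25482)/278797722 ≈ 5.9320e-5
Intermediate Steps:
c = sqrt(25482) (c = sqrt((-15399 - 3387) + 44268) = sqrt(-18786 + 44268) = sqrt(25482) ≈ 159.63)
1/(c + 16698) = 1/(sqrt(25482) + 16698) = 1/(16698 + sqrt(25482))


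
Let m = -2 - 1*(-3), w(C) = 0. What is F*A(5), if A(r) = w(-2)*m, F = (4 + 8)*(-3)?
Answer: 0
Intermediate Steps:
F = -36 (F = 12*(-3) = -36)
m = 1 (m = -2 + 3 = 1)
A(r) = 0 (A(r) = 0*1 = 0)
F*A(5) = -36*0 = 0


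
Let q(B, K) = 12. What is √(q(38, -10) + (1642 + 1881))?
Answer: √3535 ≈ 59.456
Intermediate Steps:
√(q(38, -10) + (1642 + 1881)) = √(12 + (1642 + 1881)) = √(12 + 3523) = √3535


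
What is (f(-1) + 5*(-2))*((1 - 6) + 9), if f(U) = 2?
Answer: -32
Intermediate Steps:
(f(-1) + 5*(-2))*((1 - 6) + 9) = (2 + 5*(-2))*((1 - 6) + 9) = (2 - 10)*(-5 + 9) = -8*4 = -32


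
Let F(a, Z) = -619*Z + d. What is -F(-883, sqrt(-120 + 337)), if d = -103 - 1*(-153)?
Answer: -50 + 619*sqrt(217) ≈ 9068.4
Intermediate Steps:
d = 50 (d = -103 + 153 = 50)
F(a, Z) = 50 - 619*Z (F(a, Z) = -619*Z + 50 = 50 - 619*Z)
-F(-883, sqrt(-120 + 337)) = -(50 - 619*sqrt(-120 + 337)) = -(50 - 619*sqrt(217)) = -50 + 619*sqrt(217)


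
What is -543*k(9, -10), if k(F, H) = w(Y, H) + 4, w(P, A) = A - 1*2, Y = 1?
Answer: 4344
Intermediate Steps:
w(P, A) = -2 + A (w(P, A) = A - 2 = -2 + A)
k(F, H) = 2 + H (k(F, H) = (-2 + H) + 4 = 2 + H)
-543*k(9, -10) = -543*(2 - 10) = -543*(-8) = 4344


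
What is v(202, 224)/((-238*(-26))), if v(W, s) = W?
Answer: 101/3094 ≈ 0.032644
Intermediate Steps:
v(202, 224)/((-238*(-26))) = 202/((-238*(-26))) = 202/6188 = 202*(1/6188) = 101/3094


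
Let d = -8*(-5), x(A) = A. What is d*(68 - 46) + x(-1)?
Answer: 879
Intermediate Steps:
d = 40
d*(68 - 46) + x(-1) = 40*(68 - 46) - 1 = 40*22 - 1 = 880 - 1 = 879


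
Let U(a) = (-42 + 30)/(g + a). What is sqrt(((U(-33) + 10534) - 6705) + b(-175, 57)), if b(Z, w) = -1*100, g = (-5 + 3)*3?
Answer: sqrt(630253)/13 ≈ 61.068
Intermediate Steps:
g = -6 (g = -2*3 = -6)
b(Z, w) = -100
U(a) = -12/(-6 + a) (U(a) = (-42 + 30)/(-6 + a) = -12/(-6 + a))
sqrt(((U(-33) + 10534) - 6705) + b(-175, 57)) = sqrt(((-12/(-6 - 33) + 10534) - 6705) - 100) = sqrt(((-12/(-39) + 10534) - 6705) - 100) = sqrt(((-12*(-1/39) + 10534) - 6705) - 100) = sqrt(((4/13 + 10534) - 6705) - 100) = sqrt((136946/13 - 6705) - 100) = sqrt(49781/13 - 100) = sqrt(48481/13) = sqrt(630253)/13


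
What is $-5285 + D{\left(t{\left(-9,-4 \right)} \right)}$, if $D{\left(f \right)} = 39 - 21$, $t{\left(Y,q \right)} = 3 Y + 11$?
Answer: $-5267$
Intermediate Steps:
$t{\left(Y,q \right)} = 11 + 3 Y$
$D{\left(f \right)} = 18$ ($D{\left(f \right)} = 39 - 21 = 18$)
$-5285 + D{\left(t{\left(-9,-4 \right)} \right)} = -5285 + 18 = -5267$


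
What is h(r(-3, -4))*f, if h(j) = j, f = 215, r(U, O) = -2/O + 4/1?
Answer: 1935/2 ≈ 967.50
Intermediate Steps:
r(U, O) = 4 - 2/O (r(U, O) = -2/O + 4*1 = -2/O + 4 = 4 - 2/O)
h(r(-3, -4))*f = (4 - 2/(-4))*215 = (4 - 2*(-1/4))*215 = (4 + 1/2)*215 = (9/2)*215 = 1935/2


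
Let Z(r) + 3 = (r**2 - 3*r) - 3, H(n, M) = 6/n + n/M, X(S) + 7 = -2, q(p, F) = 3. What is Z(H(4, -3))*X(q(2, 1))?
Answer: 233/4 ≈ 58.250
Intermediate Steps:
X(S) = -9 (X(S) = -7 - 2 = -9)
Z(r) = -6 + r**2 - 3*r (Z(r) = -3 + ((r**2 - 3*r) - 3) = -3 + (-3 + r**2 - 3*r) = -6 + r**2 - 3*r)
Z(H(4, -3))*X(q(2, 1)) = (-6 + (6/4 + 4/(-3))**2 - 3*(6/4 + 4/(-3)))*(-9) = (-6 + (6*(1/4) + 4*(-1/3))**2 - 3*(6*(1/4) + 4*(-1/3)))*(-9) = (-6 + (3/2 - 4/3)**2 - 3*(3/2 - 4/3))*(-9) = (-6 + (1/6)**2 - 3*1/6)*(-9) = (-6 + 1/36 - 1/2)*(-9) = -233/36*(-9) = 233/4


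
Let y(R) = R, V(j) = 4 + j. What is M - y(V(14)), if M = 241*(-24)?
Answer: -5802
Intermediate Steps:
M = -5784
M - y(V(14)) = -5784 - (4 + 14) = -5784 - 1*18 = -5784 - 18 = -5802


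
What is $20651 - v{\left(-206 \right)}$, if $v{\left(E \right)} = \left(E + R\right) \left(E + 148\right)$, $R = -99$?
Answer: $2961$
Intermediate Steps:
$v{\left(E \right)} = \left(-99 + E\right) \left(148 + E\right)$ ($v{\left(E \right)} = \left(E - 99\right) \left(E + 148\right) = \left(-99 + E\right) \left(148 + E\right)$)
$20651 - v{\left(-206 \right)} = 20651 - \left(-14652 + \left(-206\right)^{2} + 49 \left(-206\right)\right) = 20651 - \left(-14652 + 42436 - 10094\right) = 20651 - 17690 = 2961$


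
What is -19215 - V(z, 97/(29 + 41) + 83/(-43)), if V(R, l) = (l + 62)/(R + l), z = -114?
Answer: -6624743504/344779 ≈ -19214.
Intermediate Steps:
V(R, l) = (62 + l)/(R + l)
-19215 - V(z, 97/(29 + 41) + 83/(-43)) = -19215 - (62 + (97/(29 + 41) + 83/(-43)))/(-114 + (97/(29 + 41) + 83/(-43))) = -19215 - (62 + (97/70 + 83*(-1/43)))/(-114 + (97/70 + 83*(-1/43))) = -19215 - (62 + (97*(1/70) - 83/43))/(-114 + (97*(1/70) - 83/43)) = -19215 - (62 + (97/70 - 83/43))/(-114 + (97/70 - 83/43)) = -19215 - (62 - 1639/3010)/(-114 - 1639/3010) = -19215 - 184981/((-344779/3010)*3010) = -19215 - (-3010)*184981/(344779*3010) = -19215 - 1*(-184981/344779) = -19215 + 184981/344779 = -6624743504/344779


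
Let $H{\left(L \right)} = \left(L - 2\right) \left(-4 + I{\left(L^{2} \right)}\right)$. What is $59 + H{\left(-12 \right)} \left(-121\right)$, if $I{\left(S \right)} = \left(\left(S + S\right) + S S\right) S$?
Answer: $5128503747$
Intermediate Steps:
$I{\left(S \right)} = S \left(S^{2} + 2 S\right)$ ($I{\left(S \right)} = \left(2 S + S^{2}\right) S = \left(S^{2} + 2 S\right) S = S \left(S^{2} + 2 S\right)$)
$H{\left(L \right)} = \left(-4 + L^{4} \left(2 + L^{2}\right)\right) \left(-2 + L\right)$ ($H{\left(L \right)} = \left(L - 2\right) \left(-4 + \left(L^{2}\right)^{2} \left(2 + L^{2}\right)\right) = \left(-2 + L\right) \left(-4 + L^{4} \left(2 + L^{2}\right)\right) = \left(-4 + L^{4} \left(2 + L^{2}\right)\right) \left(-2 + L\right)$)
$59 + H{\left(-12 \right)} \left(-121\right) = 59 + \left(8 + \left(-12\right)^{7} - -48 - 4 \left(-12\right)^{4} - 2 \left(-12\right)^{6} + 2 \left(-12\right)^{5}\right) \left(-121\right) = 59 + \left(8 - 35831808 + 48 - 82944 - 5971968 + 2 \left(-248832\right)\right) \left(-121\right) = 59 + \left(8 - 35831808 + 48 - 82944 - 5971968 - 497664\right) \left(-121\right) = 59 - -5128503688 = 59 + 5128503688 = 5128503747$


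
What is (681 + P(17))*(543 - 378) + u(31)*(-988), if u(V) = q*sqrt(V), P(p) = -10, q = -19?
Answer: 110715 + 18772*sqrt(31) ≈ 2.1523e+5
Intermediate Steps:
u(V) = -19*sqrt(V)
(681 + P(17))*(543 - 378) + u(31)*(-988) = (681 - 10)*(543 - 378) - 19*sqrt(31)*(-988) = 671*165 + 18772*sqrt(31) = 110715 + 18772*sqrt(31)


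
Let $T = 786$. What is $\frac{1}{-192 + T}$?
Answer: $\frac{1}{594} \approx 0.0016835$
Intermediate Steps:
$\frac{1}{-192 + T} = \frac{1}{-192 + 786} = \frac{1}{594}$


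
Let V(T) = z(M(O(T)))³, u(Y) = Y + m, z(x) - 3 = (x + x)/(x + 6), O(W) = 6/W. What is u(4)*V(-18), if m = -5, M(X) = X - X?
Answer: -27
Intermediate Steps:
M(X) = 0
z(x) = 3 + 2*x/(6 + x) (z(x) = 3 + (x + x)/(x + 6) = 3 + (2*x)/(6 + x) = 3 + 2*x/(6 + x))
u(Y) = -5 + Y (u(Y) = Y - 5 = -5 + Y)
V(T) = 27 (V(T) = ((18 + 5*0)/(6 + 0))³ = ((18 + 0)/6)³ = ((⅙)*18)³ = 3³ = 27)
u(4)*V(-18) = (-5 + 4)*27 = -1*27 = -27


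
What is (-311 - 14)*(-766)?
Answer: 248950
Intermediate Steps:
(-311 - 14)*(-766) = -325*(-766) = 248950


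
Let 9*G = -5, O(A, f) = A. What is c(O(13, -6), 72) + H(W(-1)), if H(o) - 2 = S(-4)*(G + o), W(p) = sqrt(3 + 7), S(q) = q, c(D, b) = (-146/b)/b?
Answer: 10871/2592 - 4*sqrt(10) ≈ -8.4550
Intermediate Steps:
c(D, b) = -146/b**2
G = -5/9 (G = (1/9)*(-5) = -5/9 ≈ -0.55556)
W(p) = sqrt(10)
H(o) = 38/9 - 4*o (H(o) = 2 - 4*(-5/9 + o) = 2 + (20/9 - 4*o) = 38/9 - 4*o)
c(O(13, -6), 72) + H(W(-1)) = -146/72**2 + (38/9 - 4*sqrt(10)) = -146*1/5184 + (38/9 - 4*sqrt(10)) = -73/2592 + (38/9 - 4*sqrt(10)) = 10871/2592 - 4*sqrt(10)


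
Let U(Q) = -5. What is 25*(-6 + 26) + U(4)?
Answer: 495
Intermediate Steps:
25*(-6 + 26) + U(4) = 25*(-6 + 26) - 5 = 25*20 - 5 = 500 - 5 = 495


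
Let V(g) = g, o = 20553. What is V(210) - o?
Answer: -20343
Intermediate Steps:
V(210) - o = 210 - 1*20553 = 210 - 20553 = -20343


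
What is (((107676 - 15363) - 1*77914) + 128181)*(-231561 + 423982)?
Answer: 27435386180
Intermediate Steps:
(((107676 - 15363) - 1*77914) + 128181)*(-231561 + 423982) = ((92313 - 77914) + 128181)*192421 = (14399 + 128181)*192421 = 142580*192421 = 27435386180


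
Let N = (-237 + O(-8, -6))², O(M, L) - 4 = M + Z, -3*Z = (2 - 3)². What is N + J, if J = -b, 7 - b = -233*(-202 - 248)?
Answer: 1467763/9 ≈ 1.6308e+5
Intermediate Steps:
Z = -⅓ (Z = -(2 - 3)²/3 = -⅓*(-1)² = -⅓*1 = -⅓ ≈ -0.33333)
b = -104843 (b = 7 - (-233)*(-202 - 248) = 7 - (-233)*(-450) = 7 - 1*104850 = 7 - 104850 = -104843)
O(M, L) = 11/3 + M (O(M, L) = 4 + (M - ⅓) = 4 + (-⅓ + M) = 11/3 + M)
J = 104843 (J = -1*(-104843) = 104843)
N = 524176/9 (N = (-237 + (11/3 - 8))² = (-237 - 13/3)² = (-724/3)² = 524176/9 ≈ 58242.)
N + J = 524176/9 + 104843 = 1467763/9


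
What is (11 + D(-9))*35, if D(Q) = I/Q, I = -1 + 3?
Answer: 3395/9 ≈ 377.22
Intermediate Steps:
I = 2
D(Q) = 2/Q
(11 + D(-9))*35 = (11 + 2/(-9))*35 = (11 + 2*(-⅑))*35 = (11 - 2/9)*35 = (97/9)*35 = 3395/9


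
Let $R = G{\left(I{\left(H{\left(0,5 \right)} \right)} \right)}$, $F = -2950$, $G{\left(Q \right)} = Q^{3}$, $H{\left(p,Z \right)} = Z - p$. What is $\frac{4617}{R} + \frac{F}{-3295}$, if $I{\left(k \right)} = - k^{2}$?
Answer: $\frac{6176147}{10296875} \approx 0.59981$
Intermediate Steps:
$R = -15625$ ($R = \left(- \left(5 - 0\right)^{2}\right)^{3} = \left(- \left(5 + 0\right)^{2}\right)^{3} = \left(- 5^{2}\right)^{3} = \left(\left(-1\right) 25\right)^{3} = \left(-25\right)^{3} = -15625$)
$\frac{4617}{R} + \frac{F}{-3295} = \frac{4617}{-15625} - \frac{2950}{-3295} = 4617 \left(- \frac{1}{15625}\right) - - \frac{590}{659} = - \frac{4617}{15625} + \frac{590}{659} = \frac{6176147}{10296875}$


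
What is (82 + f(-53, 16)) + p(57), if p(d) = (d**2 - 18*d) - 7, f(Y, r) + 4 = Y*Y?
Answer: 5103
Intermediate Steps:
f(Y, r) = -4 + Y**2 (f(Y, r) = -4 + Y*Y = -4 + Y**2)
p(d) = -7 + d**2 - 18*d
(82 + f(-53, 16)) + p(57) = (82 + (-4 + (-53)**2)) + (-7 + 57**2 - 18*57) = (82 + (-4 + 2809)) + (-7 + 3249 - 1026) = (82 + 2805) + 2216 = 2887 + 2216 = 5103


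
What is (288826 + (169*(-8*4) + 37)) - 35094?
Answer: 248361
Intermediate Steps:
(288826 + (169*(-8*4) + 37)) - 35094 = (288826 + (169*(-32) + 37)) - 35094 = (288826 + (-5408 + 37)) - 35094 = (288826 - 5371) - 35094 = 283455 - 35094 = 248361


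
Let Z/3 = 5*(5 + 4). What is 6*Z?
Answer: 810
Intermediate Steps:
Z = 135 (Z = 3*(5*(5 + 4)) = 3*(5*9) = 3*45 = 135)
6*Z = 6*135 = 810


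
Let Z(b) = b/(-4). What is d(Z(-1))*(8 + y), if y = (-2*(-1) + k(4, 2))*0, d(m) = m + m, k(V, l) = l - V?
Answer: 4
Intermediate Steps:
Z(b) = -b/4 (Z(b) = b*(-¼) = -b/4)
d(m) = 2*m
y = 0 (y = (-2*(-1) + (2 - 1*4))*0 = (2 + (2 - 4))*0 = (2 - 2)*0 = 0*0 = 0)
d(Z(-1))*(8 + y) = (2*(-¼*(-1)))*(8 + 0) = (2*(¼))*8 = (½)*8 = 4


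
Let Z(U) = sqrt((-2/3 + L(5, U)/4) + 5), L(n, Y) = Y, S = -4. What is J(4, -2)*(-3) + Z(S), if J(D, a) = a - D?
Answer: 18 + sqrt(30)/3 ≈ 19.826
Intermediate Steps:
Z(U) = sqrt(13/3 + U/4) (Z(U) = sqrt((-2/3 + U/4) + 5) = sqrt(13/3 + U/4))
J(4, -2)*(-3) + Z(S) = (-2 - 1*4)*(-3) + sqrt(156 + 9*(-4))/6 = (-2 - 4)*(-3) + sqrt(156 - 36)/6 = -6*(-3) + sqrt(120)/6 = 18 + (2*sqrt(30))/6 = 18 + sqrt(30)/3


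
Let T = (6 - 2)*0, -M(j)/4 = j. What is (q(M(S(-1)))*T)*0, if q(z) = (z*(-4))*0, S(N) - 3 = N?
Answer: 0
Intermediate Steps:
S(N) = 3 + N
M(j) = -4*j
T = 0 (T = 4*0 = 0)
q(z) = 0 (q(z) = -4*z*0 = 0)
(q(M(S(-1)))*T)*0 = (0*0)*0 = 0*0 = 0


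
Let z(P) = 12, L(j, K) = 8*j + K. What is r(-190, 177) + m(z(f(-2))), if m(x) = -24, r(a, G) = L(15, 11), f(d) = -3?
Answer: 107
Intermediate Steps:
L(j, K) = K + 8*j
r(a, G) = 131 (r(a, G) = 11 + 8*15 = 11 + 120 = 131)
r(-190, 177) + m(z(f(-2))) = 131 - 24 = 107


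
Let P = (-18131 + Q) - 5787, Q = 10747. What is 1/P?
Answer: -1/13171 ≈ -7.5924e-5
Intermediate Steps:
P = -13171 (P = (-18131 + 10747) - 5787 = -7384 - 5787 = -13171)
1/P = 1/(-13171) = -1/13171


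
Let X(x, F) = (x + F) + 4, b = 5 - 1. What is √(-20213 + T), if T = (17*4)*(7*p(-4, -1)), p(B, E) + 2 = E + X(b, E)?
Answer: I*√18309 ≈ 135.31*I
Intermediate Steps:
b = 4
X(x, F) = 4 + F + x (X(x, F) = (F + x) + 4 = 4 + F + x)
p(B, E) = 6 + 2*E (p(B, E) = -2 + (E + (4 + E + 4)) = -2 + (E + (8 + E)) = -2 + (8 + 2*E) = 6 + 2*E)
T = 1904 (T = (17*4)*(7*(6 + 2*(-1))) = 68*(7*(6 - 2)) = 68*(7*4) = 68*28 = 1904)
√(-20213 + T) = √(-20213 + 1904) = √(-18309) = I*√18309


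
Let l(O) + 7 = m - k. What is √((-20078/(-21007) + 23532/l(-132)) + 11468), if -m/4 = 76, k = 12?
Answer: √524673846139272298/6785261 ≈ 106.75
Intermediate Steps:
m = -304 (m = -4*76 = -304)
l(O) = -323 (l(O) = -7 + (-304 - 1*12) = -7 + (-304 - 12) = -7 - 316 = -323)
√((-20078/(-21007) + 23532/l(-132)) + 11468) = √((-20078/(-21007) + 23532/(-323)) + 11468) = √((-20078*(-1/21007) + 23532*(-1/323)) + 11468) = √((20078/21007 - 23532/323) + 11468) = √(-487851530/6785261 + 11468) = √(77325521618/6785261) = √524673846139272298/6785261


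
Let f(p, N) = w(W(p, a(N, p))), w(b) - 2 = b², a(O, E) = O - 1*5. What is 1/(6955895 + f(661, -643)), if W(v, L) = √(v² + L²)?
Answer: 1/7812722 ≈ 1.2800e-7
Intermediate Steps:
a(O, E) = -5 + O (a(O, E) = O - 5 = -5 + O)
W(v, L) = √(L² + v²)
w(b) = 2 + b²
f(p, N) = 2 + p² + (-5 + N)² (f(p, N) = 2 + (√((-5 + N)² + p²))² = 2 + (√(p² + (-5 + N)²))² = 2 + (p² + (-5 + N)²) = 2 + p² + (-5 + N)²)
1/(6955895 + f(661, -643)) = 1/(6955895 + (2 + 661² + (-5 - 643)²)) = 1/(6955895 + (2 + 436921 + (-648)²)) = 1/(6955895 + (2 + 436921 + 419904)) = 1/(6955895 + 856827) = 1/7812722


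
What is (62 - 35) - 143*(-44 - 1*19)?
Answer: 9036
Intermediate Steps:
(62 - 35) - 143*(-44 - 1*19) = 27 - 143*(-44 - 19) = 27 - 143*(-63) = 27 + 9009 = 9036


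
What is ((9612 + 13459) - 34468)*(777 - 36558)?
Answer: 407796057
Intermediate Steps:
((9612 + 13459) - 34468)*(777 - 36558) = (23071 - 34468)*(-35781) = -11397*(-35781) = 407796057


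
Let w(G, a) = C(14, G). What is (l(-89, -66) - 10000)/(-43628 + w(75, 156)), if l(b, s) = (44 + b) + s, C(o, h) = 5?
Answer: 10111/43623 ≈ 0.23178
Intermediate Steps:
w(G, a) = 5
l(b, s) = 44 + b + s
(l(-89, -66) - 10000)/(-43628 + w(75, 156)) = ((44 - 89 - 66) - 10000)/(-43628 + 5) = (-111 - 10000)/(-43623) = -10111*(-1/43623) = 10111/43623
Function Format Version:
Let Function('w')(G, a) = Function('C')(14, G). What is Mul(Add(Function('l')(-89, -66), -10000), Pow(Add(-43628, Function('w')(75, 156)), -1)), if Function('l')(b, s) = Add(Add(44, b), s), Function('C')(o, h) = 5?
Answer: Rational(10111, 43623) ≈ 0.23178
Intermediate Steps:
Function('w')(G, a) = 5
Function('l')(b, s) = Add(44, b, s)
Mul(Add(Function('l')(-89, -66), -10000), Pow(Add(-43628, Function('w')(75, 156)), -1)) = Mul(Add(Add(44, -89, -66), -10000), Pow(Add(-43628, 5), -1)) = Mul(Add(-111, -10000), Pow(-43623, -1)) = Mul(-10111, Rational(-1, 43623)) = Rational(10111, 43623)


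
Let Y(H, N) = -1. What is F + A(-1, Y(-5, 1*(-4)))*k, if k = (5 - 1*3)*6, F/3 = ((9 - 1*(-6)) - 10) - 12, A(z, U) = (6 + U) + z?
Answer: 27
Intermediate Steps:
A(z, U) = 6 + U + z
F = -21 (F = 3*(((9 - 1*(-6)) - 10) - 12) = 3*(((9 + 6) - 10) - 12) = 3*((15 - 10) - 12) = 3*(5 - 12) = 3*(-7) = -21)
k = 12 (k = (5 - 3)*6 = 2*6 = 12)
F + A(-1, Y(-5, 1*(-4)))*k = -21 + (6 - 1 - 1)*12 = -21 + 4*12 = -21 + 48 = 27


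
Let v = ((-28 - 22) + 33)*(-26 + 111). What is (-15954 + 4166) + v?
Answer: -13233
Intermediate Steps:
v = -1445 (v = (-50 + 33)*85 = -17*85 = -1445)
(-15954 + 4166) + v = (-15954 + 4166) - 1445 = -11788 - 1445 = -13233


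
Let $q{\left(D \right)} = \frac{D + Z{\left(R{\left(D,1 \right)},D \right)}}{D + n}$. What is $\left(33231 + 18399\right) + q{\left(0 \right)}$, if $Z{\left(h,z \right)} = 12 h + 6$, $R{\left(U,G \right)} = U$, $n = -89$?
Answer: $\frac{4595064}{89} \approx 51630.0$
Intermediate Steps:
$Z{\left(h,z \right)} = 6 + 12 h$
$q{\left(D \right)} = \frac{6 + 13 D}{-89 + D}$ ($q{\left(D \right)} = \frac{D + \left(6 + 12 D\right)}{D - 89} = \frac{6 + 13 D}{-89 + D}$)
$\left(33231 + 18399\right) + q{\left(0 \right)} = \left(33231 + 18399\right) + \frac{6 + 13 \cdot 0}{-89 + 0} = 51630 + \frac{6 + 0}{-89} = 51630 - \frac{6}{89} = \frac{4595064}{89}$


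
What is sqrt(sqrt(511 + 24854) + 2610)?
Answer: sqrt(2610 + sqrt(25365)) ≈ 52.624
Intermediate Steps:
sqrt(sqrt(511 + 24854) + 2610) = sqrt(sqrt(25365) + 2610) = sqrt(2610 + sqrt(25365))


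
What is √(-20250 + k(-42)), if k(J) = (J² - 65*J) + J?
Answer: I*√15798 ≈ 125.69*I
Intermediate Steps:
k(J) = J² - 64*J
√(-20250 + k(-42)) = √(-20250 - 42*(-64 - 42)) = √(-20250 - 42*(-106)) = √(-20250 + 4452) = √(-15798) = I*√15798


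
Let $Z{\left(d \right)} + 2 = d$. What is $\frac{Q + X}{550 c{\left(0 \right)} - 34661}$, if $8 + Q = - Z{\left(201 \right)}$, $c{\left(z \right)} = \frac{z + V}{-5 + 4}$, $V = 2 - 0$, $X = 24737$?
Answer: $- \frac{2230}{3251} \approx -0.68594$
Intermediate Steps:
$V = 2$ ($V = 2 + 0 = 2$)
$Z{\left(d \right)} = -2 + d$
$c{\left(z \right)} = -2 - z$ ($c{\left(z \right)} = \frac{z + 2}{-5 + 4} = \frac{2 + z}{-1} = \left(2 + z\right) \left(-1\right) = -2 - z$)
$Q = -207$ ($Q = -8 - \left(-2 + 201\right) = -8 - 199 = -207$)
$\frac{Q + X}{550 c{\left(0 \right)} - 34661} = \frac{-207 + 24737}{550 \left(-2 - 0\right) - 34661} = \frac{24530}{550 \left(-2 + 0\right) - 34661} = \frac{24530}{550 \left(-2\right) - 34661} = \frac{24530}{-1100 - 34661} = \frac{24530}{-35761} = 24530 \left(- \frac{1}{35761}\right) = - \frac{2230}{3251}$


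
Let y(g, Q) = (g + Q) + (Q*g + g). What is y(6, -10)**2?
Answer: 3364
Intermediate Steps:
y(g, Q) = Q + 2*g + Q*g (y(g, Q) = (Q + g) + (g + Q*g) = Q + 2*g + Q*g)
y(6, -10)**2 = (-10 + 2*6 - 10*6)**2 = (-10 + 12 - 60)**2 = (-58)**2 = 3364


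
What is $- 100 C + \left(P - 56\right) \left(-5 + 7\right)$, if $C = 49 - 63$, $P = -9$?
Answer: $1270$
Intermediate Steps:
$C = -14$
$- 100 C + \left(P - 56\right) \left(-5 + 7\right) = \left(-100\right) \left(-14\right) + \left(-9 - 56\right) \left(-5 + 7\right) = 1400 - 130 = 1270$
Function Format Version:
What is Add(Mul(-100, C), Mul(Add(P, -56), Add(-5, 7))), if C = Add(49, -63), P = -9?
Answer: 1270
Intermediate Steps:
C = -14
Add(Mul(-100, C), Mul(Add(P, -56), Add(-5, 7))) = Add(Mul(-100, -14), Mul(Add(-9, -56), Add(-5, 7))) = Add(1400, Mul(-65, 2)) = Add(1400, -130) = 1270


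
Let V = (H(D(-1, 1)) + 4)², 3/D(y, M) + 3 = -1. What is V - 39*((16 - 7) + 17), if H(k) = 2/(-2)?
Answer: -1005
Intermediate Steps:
D(y, M) = -¾ (D(y, M) = 3/(-3 - 1) = 3/(-4) = 3*(-¼) = -¾)
H(k) = -1 (H(k) = 2*(-½) = -1)
V = 9 (V = (-1 + 4)² = 3² = 9)
V - 39*((16 - 7) + 17) = 9 - 39*((16 - 7) + 17) = 9 - 39*(9 + 17) = 9 - 39*26 = 9 - 1014 = -1005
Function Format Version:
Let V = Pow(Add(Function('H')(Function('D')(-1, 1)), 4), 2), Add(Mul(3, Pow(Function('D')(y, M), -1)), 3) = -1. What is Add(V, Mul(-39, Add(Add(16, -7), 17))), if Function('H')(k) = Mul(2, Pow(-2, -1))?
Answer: -1005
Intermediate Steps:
Function('D')(y, M) = Rational(-3, 4) (Function('D')(y, M) = Mul(3, Pow(Add(-3, -1), -1)) = Mul(3, Pow(-4, -1)) = Mul(3, Rational(-1, 4)) = Rational(-3, 4))
Function('H')(k) = -1 (Function('H')(k) = Mul(2, Rational(-1, 2)) = -1)
V = 9 (V = Pow(Add(-1, 4), 2) = Pow(3, 2) = 9)
Add(V, Mul(-39, Add(Add(16, -7), 17))) = Add(9, Mul(-39, Add(Add(16, -7), 17))) = Add(9, Mul(-39, Add(9, 17))) = Add(9, Mul(-39, 26)) = Add(9, -1014) = -1005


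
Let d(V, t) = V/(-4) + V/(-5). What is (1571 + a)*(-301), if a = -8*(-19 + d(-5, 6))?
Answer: -513205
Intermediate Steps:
d(V, t) = -9*V/20 (d(V, t) = V*(-¼) + V*(-⅕) = -V/4 - V/5 = -9*V/20)
a = 134 (a = -8*(-19 - 9/20*(-5)) = -8*(-19 + 9/4) = -8*(-67/4) = 134)
(1571 + a)*(-301) = (1571 + 134)*(-301) = 1705*(-301) = -513205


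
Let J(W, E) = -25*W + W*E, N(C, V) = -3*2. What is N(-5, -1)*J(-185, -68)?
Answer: -103230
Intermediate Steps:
N(C, V) = -6
J(W, E) = -25*W + E*W
N(-5, -1)*J(-185, -68) = -(-1110)*(-25 - 68) = -(-1110)*(-93) = -6*17205 = -103230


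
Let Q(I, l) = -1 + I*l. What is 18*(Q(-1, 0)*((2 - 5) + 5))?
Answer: -36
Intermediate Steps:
18*(Q(-1, 0)*((2 - 5) + 5)) = 18*((-1 - 1*0)*((2 - 5) + 5)) = 18*((-1 + 0)*(-3 + 5)) = 18*(-1*2) = 18*(-2) = -36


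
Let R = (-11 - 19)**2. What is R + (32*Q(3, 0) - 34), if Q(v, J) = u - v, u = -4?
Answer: 642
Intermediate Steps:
Q(v, J) = -4 - v
R = 900 (R = (-30)**2 = 900)
R + (32*Q(3, 0) - 34) = 900 + (32*(-4 - 1*3) - 34) = 900 + (32*(-4 - 3) - 34) = 900 + (32*(-7) - 34) = 900 + (-224 - 34) = 900 - 258 = 642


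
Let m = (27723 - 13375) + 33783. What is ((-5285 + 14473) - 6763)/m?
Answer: 2425/48131 ≈ 0.050383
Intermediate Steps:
m = 48131 (m = 14348 + 33783 = 48131)
((-5285 + 14473) - 6763)/m = ((-5285 + 14473) - 6763)/48131 = (9188 - 6763)*(1/48131) = 2425*(1/48131) = 2425/48131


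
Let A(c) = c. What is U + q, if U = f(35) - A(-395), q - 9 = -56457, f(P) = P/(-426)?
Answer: -23878613/426 ≈ -56053.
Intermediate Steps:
f(P) = -P/426 (f(P) = P*(-1/426) = -P/426)
q = -56448 (q = 9 - 56457 = -56448)
U = 168235/426 (U = -1/426*35 - 1*(-395) = -35/426 + 395 = 168235/426 ≈ 394.92)
U + q = 168235/426 - 56448 = -23878613/426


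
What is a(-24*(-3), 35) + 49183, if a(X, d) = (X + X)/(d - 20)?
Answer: 245963/5 ≈ 49193.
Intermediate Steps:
a(X, d) = 2*X/(-20 + d) (a(X, d) = (2*X)/(-20 + d) = 2*X/(-20 + d))
a(-24*(-3), 35) + 49183 = 2*(-24*(-3))/(-20 + 35) + 49183 = 2*72/15 + 49183 = 2*72*(1/15) + 49183 = 48/5 + 49183 = 245963/5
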